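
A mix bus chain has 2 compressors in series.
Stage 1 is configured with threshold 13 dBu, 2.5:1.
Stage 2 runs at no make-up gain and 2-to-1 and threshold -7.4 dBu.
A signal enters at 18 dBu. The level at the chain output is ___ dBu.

Stage 1: overshoot 5 dB → 5/2.5 = 2 dB → 15 dBu.
Stage 2: 22.4 dB above -7.4 dBu, reduced 2:1 to 11.2 dB above → 3.8 dBu.

3.8 dBu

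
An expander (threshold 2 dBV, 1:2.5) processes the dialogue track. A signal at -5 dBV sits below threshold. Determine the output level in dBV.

Undershoot = 2 − (-5) = 7 dB.
At 1:2.5, that expands to 17.5 dB under threshold.
Output = 2 − 17.5 = -15.5 dBV.

-15.5 dBV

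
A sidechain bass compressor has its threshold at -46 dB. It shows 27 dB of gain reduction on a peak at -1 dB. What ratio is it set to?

Input overshoot = -1 − (-46) = 45 dB.
Output overshoot = 45 − 27 = 18 dB.
Ratio = input overshoot / output overshoot = 45 / 18 = 2.5.

2.5:1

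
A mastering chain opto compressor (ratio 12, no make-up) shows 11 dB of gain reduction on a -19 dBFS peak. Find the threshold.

-31 dBFS

Input is 12 dB above T (since output overshoot × R = input overshoot: (-30 − T)·12 = -19 − T gives T = -31 dBFS).
Check: -31 + (-19 − (-31))/12 = -31 + 1 = -30 dBFS. ✓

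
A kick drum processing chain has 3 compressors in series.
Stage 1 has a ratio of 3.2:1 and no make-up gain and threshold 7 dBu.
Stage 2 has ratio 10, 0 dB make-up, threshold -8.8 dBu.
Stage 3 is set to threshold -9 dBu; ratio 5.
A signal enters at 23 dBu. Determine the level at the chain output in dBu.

Stage 1: 23 dBu is 16 dB over 7 dBu; at 3.2:1 that becomes 5 dB over, giving 12 dBu.
Stage 2: 20.8 dB above -8.8 dBu, reduced 10:1 to 2.08 dB above → -6.72 dBu.
Stage 3: -6.72 dBu is 2.28 dB over -9 dBu; at 5:1 that becomes 0.456 dB over, giving -8.544 dBu.

-8.544 dBu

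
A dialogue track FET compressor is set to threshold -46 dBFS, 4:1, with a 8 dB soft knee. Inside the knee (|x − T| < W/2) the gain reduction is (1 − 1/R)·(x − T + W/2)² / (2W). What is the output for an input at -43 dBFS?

x − T + W/2 = -43 − (-46) + 4 = 7.
GR = (1 − 1/4) × 7² / 16 = 0.75 × 49 / 16 = 2.296875 dB.
Output = -43 − 2.296875 = -45.296875 dBFS.

-45.296875 dBFS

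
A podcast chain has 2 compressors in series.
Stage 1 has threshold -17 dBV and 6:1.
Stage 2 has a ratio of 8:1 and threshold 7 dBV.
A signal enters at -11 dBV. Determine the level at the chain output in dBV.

-16 dBV

Stage 1: -11 dBV is 6 dB over -17 dBV; at 6:1 that becomes 1 dB over, giving -16 dBV.
Stage 2: -16 dBV is at or below the 7 dBV threshold — no compression; output -16 dBV.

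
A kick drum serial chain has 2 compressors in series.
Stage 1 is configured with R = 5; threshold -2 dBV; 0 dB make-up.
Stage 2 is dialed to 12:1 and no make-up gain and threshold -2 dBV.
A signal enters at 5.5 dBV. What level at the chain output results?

Stage 1: 5.5 dBV is 7.5 dB over -2 dBV; at 5:1 that becomes 1.5 dB over, giving -0.5 dBV.
Stage 2: 1.5 dB above -2 dBV, reduced 12:1 to 0.125 dB above → -1.875 dBV.

-1.875 dBV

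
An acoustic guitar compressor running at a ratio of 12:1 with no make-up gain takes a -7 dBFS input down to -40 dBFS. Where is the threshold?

-43 dBFS

Input is 36 dB above T (since output overshoot × R = input overshoot: (-40 − T)·12 = -7 − T gives T = -43 dBFS).
Check: -43 + (-7 − (-43))/12 = -43 + 3 = -40 dBFS. ✓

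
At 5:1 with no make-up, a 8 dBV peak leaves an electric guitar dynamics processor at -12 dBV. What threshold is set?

Let T be the threshold. Output overshoot = (input overshoot)/R, so -12 − T = (8 − T)/5.
5·(-12 − T) = 8 − T → 4·T = -60 − 8 = -68.
T = -68/4 = -17 dBV.

-17 dBV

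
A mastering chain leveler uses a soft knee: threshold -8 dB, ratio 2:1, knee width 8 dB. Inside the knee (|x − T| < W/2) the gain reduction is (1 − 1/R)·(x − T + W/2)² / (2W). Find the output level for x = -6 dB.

x − T + W/2 = -6 − (-8) + 4 = 6.
GR = (1 − 1/2) × 6² / 16 = 0.5 × 36 / 16 = 1.125 dB.
Output = -6 − 1.125 = -7.125 dB.

-7.125 dB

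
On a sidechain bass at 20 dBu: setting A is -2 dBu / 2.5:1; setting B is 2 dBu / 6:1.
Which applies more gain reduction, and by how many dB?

B, by 1.8 dB

A: GR = 22 − 22/2.5 = 13.2 dB.
B: GR = 18 − 18/6 = 15 dB.
B applies 1.8 dB more gain reduction.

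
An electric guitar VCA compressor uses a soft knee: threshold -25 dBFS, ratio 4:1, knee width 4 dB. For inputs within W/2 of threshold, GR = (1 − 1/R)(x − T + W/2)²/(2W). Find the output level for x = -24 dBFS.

x − T + W/2 = -24 − (-25) + 2 = 3.
GR = (1 − 1/4) × 3² / 8 = 0.75 × 9 / 8 = 0.84375 dB.
Output = -24 − 0.84375 = -24.84375 dBFS.

-24.84375 dBFS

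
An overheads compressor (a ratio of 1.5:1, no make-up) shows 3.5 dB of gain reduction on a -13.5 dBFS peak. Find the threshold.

-24 dBFS

Gain reduction = -13.5 − (-17) = 3.5 dB; output overshoot = GR / (R − 1) = 3.5 / 0.5 = 7 dB.
Threshold = output − output overshoot = -17 − 7 = -24 dBFS.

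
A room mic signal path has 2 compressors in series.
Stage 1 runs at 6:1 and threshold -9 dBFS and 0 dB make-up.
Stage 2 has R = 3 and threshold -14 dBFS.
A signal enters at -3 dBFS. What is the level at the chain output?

-12 dBFS

Stage 1: 6 dB above -9 dBFS, reduced 6:1 to 1 dB above → -8 dBFS.
Stage 2: overshoot 6 dB → 6/3 = 2 dB → -12 dBFS.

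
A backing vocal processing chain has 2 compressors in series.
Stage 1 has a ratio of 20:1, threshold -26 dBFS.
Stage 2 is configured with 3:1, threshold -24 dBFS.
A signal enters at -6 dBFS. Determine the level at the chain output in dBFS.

Stage 1: 20 dB above -26 dBFS, reduced 20:1 to 1 dB above → -25 dBFS.
Stage 2: -25 dBFS ≤ -24 dBFS, so stage 2 doesn't engage; output -25 dBFS.

-25 dBFS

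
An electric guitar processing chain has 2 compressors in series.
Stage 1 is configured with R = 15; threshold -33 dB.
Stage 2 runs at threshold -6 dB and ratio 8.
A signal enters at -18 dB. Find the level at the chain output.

Stage 1: overshoot 15 dB → 15/15 = 1 dB → -32 dB.
Stage 2: -32 dB is at or below the -6 dB threshold — no compression; output -32 dB.

-32 dB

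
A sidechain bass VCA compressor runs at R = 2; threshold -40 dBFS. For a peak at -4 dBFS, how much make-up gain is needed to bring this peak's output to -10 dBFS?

Overshoot 36 dB → 36/2 = 18 dB after compression, so the compressed level is -40 + 18 = -22 dBFS.
Make-up = target − compressed = -10 − (-22) = 12 dB.

12 dB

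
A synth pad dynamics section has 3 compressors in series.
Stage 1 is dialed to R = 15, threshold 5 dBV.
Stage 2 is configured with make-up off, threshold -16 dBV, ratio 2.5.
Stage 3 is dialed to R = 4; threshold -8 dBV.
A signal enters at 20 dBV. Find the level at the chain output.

-7.8 dBV

Stage 1: overshoot 15 dB → 15/15 = 1 dB → 6 dBV.
Stage 2: 22 dB above -16 dBV, reduced 2.5:1 to 8.8 dB above → -7.2 dBV.
Stage 3: 0.8 dB above -8 dBV, reduced 4:1 to 0.2 dB above → -7.8 dBV.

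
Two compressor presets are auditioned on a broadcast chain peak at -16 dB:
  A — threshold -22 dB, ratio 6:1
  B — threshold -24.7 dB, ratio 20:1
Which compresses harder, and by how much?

B, by 3.265 dB

A: overshoot 6 dB → output overshoot 1 dB → GR 5 dB.
B: overshoot 8.7 dB → output overshoot 0.435 dB → GR 8.265 dB.
B reduces 3.265 dB more.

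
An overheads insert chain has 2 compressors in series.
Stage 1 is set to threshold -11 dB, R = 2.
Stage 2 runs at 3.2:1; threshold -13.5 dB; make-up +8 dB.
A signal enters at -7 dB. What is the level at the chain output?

-4.09375 dB

Stage 1: -7 dB is 4 dB over -11 dB; at 2:1 that becomes 2 dB over, giving -9 dB.
Stage 2: 4.5 dB above -13.5 dB, reduced 3.2:1 to 1.40625 dB above → -12.09375 dB; +8 dB make-up → -4.09375 dB.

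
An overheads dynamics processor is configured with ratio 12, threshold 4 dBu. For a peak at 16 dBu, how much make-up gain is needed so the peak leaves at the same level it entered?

11 dB

Without make-up, output = threshold + overshoot/12 = 4 + 1 = 5 dBu.
Gap to target: 11 dB.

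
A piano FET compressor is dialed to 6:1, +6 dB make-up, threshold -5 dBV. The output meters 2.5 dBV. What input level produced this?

Stripping the +6 dB make-up gives -3.5 dBV at the gain stage.
The compressed level sits -3.5 − (-5) = 1.5 dB over threshold.
Input overshoot = R × output overshoot = 9 dB → input = -5 + 9 = 4 dBV.

4 dBV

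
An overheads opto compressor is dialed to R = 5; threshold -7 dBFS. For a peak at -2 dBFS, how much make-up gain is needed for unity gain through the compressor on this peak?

Overshoot 5 dB → 5/5 = 1 dB after compression, so the compressed level is -7 + 1 = -6 dBFS.
Make-up = target − compressed = -2 − (-6) = 4 dB.

4 dB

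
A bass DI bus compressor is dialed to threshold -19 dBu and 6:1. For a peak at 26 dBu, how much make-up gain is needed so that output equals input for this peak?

37.5 dB

Overshoot 45 dB → 45/6 = 7.5 dB after compression, so the compressed level is -19 + 7.5 = -11.5 dBu.
Make-up = target − compressed = 26 − (-11.5) = 37.5 dB.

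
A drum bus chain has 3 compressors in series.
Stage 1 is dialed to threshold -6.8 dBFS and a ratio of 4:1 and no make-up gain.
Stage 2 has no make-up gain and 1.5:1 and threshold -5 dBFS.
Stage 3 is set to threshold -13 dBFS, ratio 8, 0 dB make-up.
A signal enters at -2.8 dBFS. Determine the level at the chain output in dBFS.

-12.1 dBFS

Stage 1: 4 dB above -6.8 dBFS, reduced 4:1 to 1 dB above → -5.8 dBFS.
Stage 2: below threshold (-5.8 ≤ -5); passes unchanged; output -5.8 dBFS.
Stage 3: overshoot 7.2 dB → 7.2/8 = 0.9 dB → -12.1 dBFS.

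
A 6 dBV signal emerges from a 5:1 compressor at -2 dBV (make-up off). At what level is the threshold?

-4 dBV

Gain reduction = 6 − (-2) = 8 dB; output overshoot = GR / (R − 1) = 8 / 4 = 2 dB.
Threshold = output − output overshoot = -2 − 2 = -4 dBV.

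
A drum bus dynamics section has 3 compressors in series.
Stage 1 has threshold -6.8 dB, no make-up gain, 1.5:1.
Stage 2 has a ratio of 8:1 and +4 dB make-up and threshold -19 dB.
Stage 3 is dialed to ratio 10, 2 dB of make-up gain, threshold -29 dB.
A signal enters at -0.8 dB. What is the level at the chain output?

Stage 1: 6 dB above -6.8 dB, reduced 1.5:1 to 4 dB above → -2.8 dB.
Stage 2: overshoot 16.2 dB → 16.2/8 = 2.025 dB → -16.975 dB; +4 dB make-up → -12.975 dB.
Stage 3: -12.975 dB is 16.025 dB over -29 dB; at 10:1 that becomes 1.6025 dB over, giving -27.3975 dB; +2 dB make-up → -25.3975 dB.

-25.3975 dB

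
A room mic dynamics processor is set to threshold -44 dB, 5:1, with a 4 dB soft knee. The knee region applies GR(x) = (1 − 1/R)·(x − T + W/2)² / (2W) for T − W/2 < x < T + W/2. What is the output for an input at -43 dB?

x − T + W/2 = -43 − (-44) + 2 = 3.
GR = (1 − 1/5) × 3² / 8 = 0.8 × 9 / 8 = 0.9 dB.
Output = -43 − 0.9 = -43.9 dB.

-43.9 dB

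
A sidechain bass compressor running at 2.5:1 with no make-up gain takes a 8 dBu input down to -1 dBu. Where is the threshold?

-7 dBu

Input is 15 dB above T (since output overshoot × R = input overshoot: (-1 − T)·2.5 = 8 − T gives T = -7 dBu).
Check: -7 + (8 − (-7))/2.5 = -7 + 6 = -1 dBu. ✓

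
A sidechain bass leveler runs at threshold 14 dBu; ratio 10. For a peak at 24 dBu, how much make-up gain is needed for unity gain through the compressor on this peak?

The peak compresses to 14 + 10/10 = 15 dBu.
To reach 24 dBu requires 24 − 15 = 9 dB of make-up.

9 dB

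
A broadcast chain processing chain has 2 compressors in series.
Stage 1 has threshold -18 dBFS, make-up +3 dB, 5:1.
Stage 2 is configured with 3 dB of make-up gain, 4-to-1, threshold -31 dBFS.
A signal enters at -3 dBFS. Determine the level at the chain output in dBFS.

Stage 1: 15 dB above -18 dBFS, reduced 5:1 to 3 dB above → -15 dBFS; +3 dB make-up → -12 dBFS.
Stage 2: -12 dBFS is 19 dB over -31 dBFS; at 4:1 that becomes 4.75 dB over, giving -26.25 dBFS; +3 dB make-up → -23.25 dBFS.

-23.25 dBFS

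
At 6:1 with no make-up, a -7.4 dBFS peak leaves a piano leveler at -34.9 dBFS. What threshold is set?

-40.4 dBFS

Input is 33 dB above T (since output overshoot × R = input overshoot: (-34.9 − T)·6 = -7.4 − T gives T = -40.4 dBFS).
Check: -40.4 + (-7.4 − (-40.4))/6 = -40.4 + 5.5 = -34.9 dBFS. ✓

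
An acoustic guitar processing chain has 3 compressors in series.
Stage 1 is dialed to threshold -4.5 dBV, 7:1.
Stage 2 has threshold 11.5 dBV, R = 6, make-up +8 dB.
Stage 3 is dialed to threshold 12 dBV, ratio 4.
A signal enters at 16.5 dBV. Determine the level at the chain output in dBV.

6.5 dBV

Stage 1: 21 dB above -4.5 dBV, reduced 7:1 to 3 dB above → -1.5 dBV.
Stage 2: -1.5 dBV ≤ 11.5 dBV, so stage 2 doesn't engage; make-up brings it to 6.5 dBV.
Stage 3: 6.5 dBV is at or below the 12 dBV threshold — no compression; output 6.5 dBV.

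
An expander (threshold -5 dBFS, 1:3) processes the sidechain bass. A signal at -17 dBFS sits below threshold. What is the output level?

-41 dBFS

Undershoot = (-5) − (-17) = 12 dB.
At 1:3, that expands to 36 dB under threshold.
Output = -5 − 36 = -41 dBFS.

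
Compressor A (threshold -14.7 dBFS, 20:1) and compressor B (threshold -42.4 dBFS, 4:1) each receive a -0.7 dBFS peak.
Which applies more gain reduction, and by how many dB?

A: 14 dB over, compressed to 0.7 dB over, so 13.3 dB of GR.
B: 41.7 dB over, compressed to 10.425 dB over, so 31.275 dB of GR.
Difference: 17.975 dB in favour of B.

B, by 17.975 dB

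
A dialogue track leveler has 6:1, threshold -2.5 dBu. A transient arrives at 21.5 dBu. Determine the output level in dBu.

1.5 dBu

21.5 dBu sits 24 dB over threshold.
The 24 dB excess becomes 4 dB after 6:1 reduction.
Output = -2.5 + 4 = 1.5 dBu.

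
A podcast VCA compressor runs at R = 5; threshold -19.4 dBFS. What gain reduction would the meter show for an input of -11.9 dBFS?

The signal is 7.5 dB above threshold.
After 5:1 compression the overshoot becomes 7.5/5 = 1.5 dB.
GR = overshoot in − overshoot out = 7.5 − 1.5 = 6 dB.

6 dB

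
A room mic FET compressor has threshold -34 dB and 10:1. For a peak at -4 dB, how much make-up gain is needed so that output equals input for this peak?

27 dB

Without make-up, output = threshold + overshoot/10 = -34 + 3 = -31 dB.
Gap to target: 27 dB.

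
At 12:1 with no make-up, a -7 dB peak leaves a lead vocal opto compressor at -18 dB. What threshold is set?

-19 dB

Let T be the threshold. Output overshoot = (input overshoot)/R, so -18 − T = (-7 − T)/12.
12·(-18 − T) = -7 − T → 11·T = -216 − (-7) = -209.
T = -209/11 = -19 dB.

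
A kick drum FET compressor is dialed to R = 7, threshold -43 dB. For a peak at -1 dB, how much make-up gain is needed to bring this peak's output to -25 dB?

Without make-up, output = threshold + overshoot/7 = -43 + 6 = -37 dB.
Gap to target: 12 dB.

12 dB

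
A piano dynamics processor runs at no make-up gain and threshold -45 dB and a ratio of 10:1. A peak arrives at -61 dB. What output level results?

-61 dB

-61 dB is 16 dB below the -45 dB threshold, so no gain reduction is applied.
Output = input = -61 dB.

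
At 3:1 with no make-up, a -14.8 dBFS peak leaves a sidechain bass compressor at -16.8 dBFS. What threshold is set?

-17.8 dBFS

Gain reduction = -14.8 − (-16.8) = 2 dB; output overshoot = GR / (R − 1) = 2 / 2 = 1 dB.
Threshold = output − output overshoot = -16.8 − 1 = -17.8 dBFS.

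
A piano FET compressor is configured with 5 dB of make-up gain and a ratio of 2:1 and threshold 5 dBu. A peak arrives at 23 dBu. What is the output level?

19 dBu

23 dBu sits 18 dB over threshold.
The 18 dB excess becomes 9 dB after 2:1 reduction.
Output = 5 + 9 = 14 dBu; make-up adds 5 dB, giving 19 dBu.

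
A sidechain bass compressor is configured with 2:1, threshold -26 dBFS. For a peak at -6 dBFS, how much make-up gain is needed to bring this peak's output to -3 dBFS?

Without make-up, output = threshold + overshoot/2 = -26 + 10 = -16 dBFS.
Gap to target: 13 dB.

13 dB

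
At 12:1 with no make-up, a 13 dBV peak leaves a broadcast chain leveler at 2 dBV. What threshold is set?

Input is 12 dB above T (since output overshoot × R = input overshoot: (2 − T)·12 = 13 − T gives T = 1 dBV).
Check: 1 + (13 − 1)/12 = 1 + 1 = 2 dBV. ✓

1 dBV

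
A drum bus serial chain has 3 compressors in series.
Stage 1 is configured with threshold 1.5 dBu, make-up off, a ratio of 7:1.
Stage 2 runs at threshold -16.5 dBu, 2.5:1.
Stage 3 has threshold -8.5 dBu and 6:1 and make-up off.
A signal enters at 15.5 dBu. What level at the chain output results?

-8.5 dBu

Stage 1: 15.5 dBu is 14 dB over 1.5 dBu; at 7:1 that becomes 2 dB over, giving 3.5 dBu.
Stage 2: 20 dB above -16.5 dBu, reduced 2.5:1 to 8 dB above → -8.5 dBu.
Stage 3: -8.5 dBu ≤ -8.5 dBu, so stage 3 doesn't engage; output -8.5 dBu.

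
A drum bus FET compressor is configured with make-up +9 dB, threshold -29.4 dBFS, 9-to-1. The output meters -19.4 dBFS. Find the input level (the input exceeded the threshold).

Remove make-up: -19.4 − 9 = -28.4 dBFS.
The compressed level sits -28.4 − (-29.4) = 1 dB over threshold.
Input overshoot = R × output overshoot = 9 dB → input = -29.4 + 9 = -20.4 dBFS.

-20.4 dBFS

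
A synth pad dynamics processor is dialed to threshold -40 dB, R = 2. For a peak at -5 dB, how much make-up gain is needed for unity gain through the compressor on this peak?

17.5 dB

The peak compresses to -40 + 35/2 = -22.5 dB.
To reach -5 dB requires -5 − (-22.5) = 17.5 dB of make-up.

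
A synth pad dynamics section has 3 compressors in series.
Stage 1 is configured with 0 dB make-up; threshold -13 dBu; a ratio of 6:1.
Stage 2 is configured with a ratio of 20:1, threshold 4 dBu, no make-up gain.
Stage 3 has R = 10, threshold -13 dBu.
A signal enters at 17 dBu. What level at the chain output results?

Stage 1: 17 dBu is 30 dB over -13 dBu; at 6:1 that becomes 5 dB over, giving -8 dBu.
Stage 2: below threshold (-8 ≤ 4); passes unchanged; output -8 dBu.
Stage 3: -8 dBu is 5 dB over -13 dBu; at 10:1 that becomes 0.5 dB over, giving -12.5 dBu.

-12.5 dBu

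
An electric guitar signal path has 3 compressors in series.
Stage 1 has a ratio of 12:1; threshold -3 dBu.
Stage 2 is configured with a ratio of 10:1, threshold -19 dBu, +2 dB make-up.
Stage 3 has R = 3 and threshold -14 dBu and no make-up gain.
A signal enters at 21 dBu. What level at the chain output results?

-15.2 dBu

Stage 1: 24 dB above -3 dBu, reduced 12:1 to 2 dB above → -1 dBu.
Stage 2: -1 dBu is 18 dB over -19 dBu; at 10:1 that becomes 1.8 dB over, giving -17.2 dBu; +2 dB make-up → -15.2 dBu.
Stage 3: -15.2 dBu is at or below the -14 dBu threshold — no compression; output -15.2 dBu.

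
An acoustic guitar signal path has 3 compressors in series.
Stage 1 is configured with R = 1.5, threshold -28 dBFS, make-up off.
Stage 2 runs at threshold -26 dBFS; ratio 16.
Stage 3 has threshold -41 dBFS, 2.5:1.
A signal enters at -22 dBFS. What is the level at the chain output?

-34.95 dBFS

Stage 1: -22 dBFS is 6 dB over -28 dBFS; at 1.5:1 that becomes 4 dB over, giving -24 dBFS.
Stage 2: -24 dBFS is 2 dB over -26 dBFS; at 16:1 that becomes 0.125 dB over, giving -25.875 dBFS.
Stage 3: overshoot 15.125 dB → 15.125/2.5 = 6.05 dB → -34.95 dBFS.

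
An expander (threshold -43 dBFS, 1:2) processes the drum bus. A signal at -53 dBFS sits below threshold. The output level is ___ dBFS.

-63 dBFS

Below threshold, a 1:2 expander applies gain = (2−1)×(T − x) of attenuation.
(2−1) × 10 = 10 dB, so output = -53 − 10 = -63 dBFS.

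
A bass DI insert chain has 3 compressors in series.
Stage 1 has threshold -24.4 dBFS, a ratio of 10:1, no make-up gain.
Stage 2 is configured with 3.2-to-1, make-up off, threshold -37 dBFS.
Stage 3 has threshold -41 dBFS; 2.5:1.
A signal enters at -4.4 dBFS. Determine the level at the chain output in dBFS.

Stage 1: 20 dB above -24.4 dBFS, reduced 10:1 to 2 dB above → -22.4 dBFS.
Stage 2: 14.6 dB above -37 dBFS, reduced 3.2:1 to 4.5625 dB above → -32.4375 dBFS.
Stage 3: 8.5625 dB above -41 dBFS, reduced 2.5:1 to 3.425 dB above → -37.575 dBFS.

-37.575 dBFS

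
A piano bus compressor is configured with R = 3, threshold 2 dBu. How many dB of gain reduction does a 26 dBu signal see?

26 dBu exceeds the threshold by 24 dB.
A 3:1 ratio leaves 8 dB of that excess.
So the signal is attenuated by 24 − 8 = 16 dB.

16 dB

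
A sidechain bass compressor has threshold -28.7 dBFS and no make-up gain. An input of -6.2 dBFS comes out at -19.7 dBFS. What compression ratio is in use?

2.5:1

Input overshoot = -6.2 − (-28.7) = 22.5 dB; output overshoot = -19.7 − (-28.7) = 9 dB.
Ratio = 22.5 / 9 = 2.5.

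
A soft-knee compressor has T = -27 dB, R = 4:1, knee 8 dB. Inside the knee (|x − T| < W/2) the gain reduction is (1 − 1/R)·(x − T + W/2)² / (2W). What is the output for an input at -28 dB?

-28.421875 dB

x − T + W/2 = -28 − (-27) + 4 = 3.
GR = (1 − 1/4) × 3² / 16 = 0.75 × 9 / 16 = 0.421875 dB.
Output = -28 − 0.421875 = -28.421875 dB.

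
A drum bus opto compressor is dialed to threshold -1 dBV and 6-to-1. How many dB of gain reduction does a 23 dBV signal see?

20 dB

Overshoot = 23 − (-1) = 24 dB.
A 6:1 ratio leaves 4 dB of that excess.
GR = overshoot in − overshoot out = 24 − 4 = 20 dB.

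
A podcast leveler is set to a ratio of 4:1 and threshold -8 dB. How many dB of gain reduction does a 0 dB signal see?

6 dB

The signal is 8 dB above threshold.
At 4:1, output sits 8/4 = 2 dB above threshold.
Gain reduction = 8 − 2 = 6 dB.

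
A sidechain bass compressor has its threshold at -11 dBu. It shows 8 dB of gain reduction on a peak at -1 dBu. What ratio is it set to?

5:1

Input overshoot = -1 − (-11) = 10 dB.
Output overshoot = 10 − 8 = 2 dB.
Ratio = input overshoot / output overshoot = 10 / 2 = 5.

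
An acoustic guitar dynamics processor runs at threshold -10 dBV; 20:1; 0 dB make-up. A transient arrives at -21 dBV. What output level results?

-21 dBV is 11 dB below the -10 dBV threshold, so no gain reduction is applied.
Output = input = -21 dBV.

-21 dBV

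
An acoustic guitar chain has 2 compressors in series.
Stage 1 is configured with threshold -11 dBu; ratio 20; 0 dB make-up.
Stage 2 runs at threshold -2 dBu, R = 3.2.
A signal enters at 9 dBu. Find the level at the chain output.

-10 dBu

Stage 1: 20 dB above -11 dBu, reduced 20:1 to 1 dB above → -10 dBu.
Stage 2: -10 dBu ≤ -2 dBu, so stage 2 doesn't engage; output -10 dBu.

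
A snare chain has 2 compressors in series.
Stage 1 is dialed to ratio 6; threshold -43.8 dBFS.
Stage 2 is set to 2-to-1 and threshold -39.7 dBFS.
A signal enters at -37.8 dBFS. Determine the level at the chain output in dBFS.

Stage 1: -37.8 dBFS is 6 dB over -43.8 dBFS; at 6:1 that becomes 1 dB over, giving -42.8 dBFS.
Stage 2: below threshold (-42.8 ≤ -39.7); passes unchanged; output -42.8 dBFS.

-42.8 dBFS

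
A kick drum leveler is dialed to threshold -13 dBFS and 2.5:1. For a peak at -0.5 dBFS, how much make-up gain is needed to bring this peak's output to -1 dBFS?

The peak compresses to -13 + 12.5/2.5 = -8 dBFS.
To reach -1 dBFS requires -1 − (-8) = 7 dB of make-up.

7 dB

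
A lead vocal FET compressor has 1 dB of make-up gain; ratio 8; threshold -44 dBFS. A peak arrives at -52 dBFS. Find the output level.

-51 dBFS

-52 dBFS is 8 dB below the -44 dBFS threshold, so no gain reduction is applied.
Make-up gain adds 1 dB: -52 + 1 = -51 dBFS.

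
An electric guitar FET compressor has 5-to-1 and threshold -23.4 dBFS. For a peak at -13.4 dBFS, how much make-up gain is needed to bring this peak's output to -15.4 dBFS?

Without make-up, output = threshold + overshoot/5 = -23.4 + 2 = -21.4 dBFS.
Gap to target: 6 dB.

6 dB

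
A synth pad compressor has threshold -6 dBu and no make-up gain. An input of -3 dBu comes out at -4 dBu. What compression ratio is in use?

Input overshoot = -3 − (-6) = 3 dB; output overshoot = -4 − (-6) = 2 dB.
Ratio = 3 / 2 = 1.5.

1.5:1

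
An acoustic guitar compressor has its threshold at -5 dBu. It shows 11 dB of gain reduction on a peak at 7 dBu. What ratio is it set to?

12:1

Input overshoot = 7 − (-5) = 12 dB.
Output overshoot = 12 − 11 = 1 dB.
Ratio = input overshoot / output overshoot = 12 / 1 = 12.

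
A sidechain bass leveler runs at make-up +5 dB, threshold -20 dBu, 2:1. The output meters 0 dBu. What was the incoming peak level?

Remove make-up: 0 − 5 = -5 dBu.
The compressed level sits -5 − (-20) = 15 dB over threshold.
Undo the ratio: input overshoot = 15 × 2 = 30 dB, giving input = 10 dBu.

10 dBu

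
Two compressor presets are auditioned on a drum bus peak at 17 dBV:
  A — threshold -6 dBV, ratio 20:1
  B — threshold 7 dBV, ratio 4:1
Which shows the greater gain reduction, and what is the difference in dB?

A, by 14.35 dB

A: GR = 23 − 23/20 = 21.85 dB.
B: GR = 10 − 10/4 = 7.5 dB.
A reduces 14.35 dB more.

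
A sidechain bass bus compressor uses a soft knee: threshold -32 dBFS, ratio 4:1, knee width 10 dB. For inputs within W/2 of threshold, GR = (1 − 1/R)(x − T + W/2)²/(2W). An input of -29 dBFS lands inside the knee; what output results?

-31.4 dBFS

x − T + W/2 = -29 − (-32) + 5 = 8.
GR = (1 − 1/4) × 8² / 20 = 0.75 × 64 / 20 = 2.4 dB.
Output = -29 − 2.4 = -31.4 dBFS.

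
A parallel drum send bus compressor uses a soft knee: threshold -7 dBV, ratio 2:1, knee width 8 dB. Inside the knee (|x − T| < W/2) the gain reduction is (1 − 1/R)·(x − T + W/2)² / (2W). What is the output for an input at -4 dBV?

x − T + W/2 = -4 − (-7) + 4 = 7.
GR = (1 − 1/2) × 7² / 16 = 0.5 × 49 / 16 = 1.53125 dB.
Output = -4 − 1.53125 = -5.53125 dBV.

-5.53125 dBV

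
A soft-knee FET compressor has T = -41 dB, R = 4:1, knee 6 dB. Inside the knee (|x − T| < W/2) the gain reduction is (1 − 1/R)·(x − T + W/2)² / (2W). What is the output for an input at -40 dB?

x − T + W/2 = -40 − (-41) + 3 = 4.
GR = (1 − 1/4) × 4² / 12 = 0.75 × 16 / 12 = 1 dB.
Output = -40 − 1 = -41 dB.

-41 dB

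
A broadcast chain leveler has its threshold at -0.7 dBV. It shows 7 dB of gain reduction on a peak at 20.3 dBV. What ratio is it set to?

Input overshoot = 20.3 − (-0.7) = 21 dB.
Output overshoot = 21 − 7 = 14 dB.
Ratio = input overshoot / output overshoot = 21 / 14 = 1.5.

1.5:1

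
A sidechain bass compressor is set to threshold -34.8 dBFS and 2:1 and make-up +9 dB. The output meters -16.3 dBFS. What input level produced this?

Remove make-up: -16.3 − 9 = -25.3 dBFS.
That's 9.5 dB above the -34.8 dBFS threshold.
Input overshoot = R × output overshoot = 19 dB → input = -34.8 + 19 = -15.8 dBFS.

-15.8 dBFS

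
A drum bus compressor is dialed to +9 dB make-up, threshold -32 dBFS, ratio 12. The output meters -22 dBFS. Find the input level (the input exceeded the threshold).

Remove make-up: -22 − 9 = -31 dBFS.
That's 1 dB above the -32 dBFS threshold.
Input overshoot = R × output overshoot = 12 dB → input = -32 + 12 = -20 dBFS.

-20 dBFS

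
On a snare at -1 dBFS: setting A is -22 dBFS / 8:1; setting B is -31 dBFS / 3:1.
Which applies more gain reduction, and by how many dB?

B, by 1.625 dB

A: overshoot 21 dB → output overshoot 2.625 dB → GR 18.375 dB.
B: overshoot 30 dB → output overshoot 10 dB → GR 20 dB.
Difference: 1.625 dB in favour of B.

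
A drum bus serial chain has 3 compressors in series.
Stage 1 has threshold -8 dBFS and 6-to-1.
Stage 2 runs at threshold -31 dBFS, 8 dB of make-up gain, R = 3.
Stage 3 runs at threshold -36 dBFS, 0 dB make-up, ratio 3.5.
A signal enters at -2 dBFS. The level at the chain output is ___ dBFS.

Stage 1: -2 dBFS is 6 dB over -8 dBFS; at 6:1 that becomes 1 dB over, giving -7 dBFS.
Stage 2: overshoot 24 dB → 24/3 = 8 dB → -23 dBFS; +8 dB make-up → -15 dBFS.
Stage 3: -15 dBFS is 21 dB over -36 dBFS; at 3.5:1 that becomes 6 dB over, giving -30 dBFS.

-30 dBFS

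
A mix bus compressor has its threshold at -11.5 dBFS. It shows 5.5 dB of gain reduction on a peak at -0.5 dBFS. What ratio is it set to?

Input overshoot = -0.5 − (-11.5) = 11 dB.
Output overshoot = 11 − 5.5 = 5.5 dB.
Ratio = input overshoot / output overshoot = 11 / 5.5 = 2.

2:1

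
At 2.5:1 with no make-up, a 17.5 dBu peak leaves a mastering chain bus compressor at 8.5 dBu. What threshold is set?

2.5 dBu

Gain reduction = 17.5 − 8.5 = 9 dB; output overshoot = GR / (R − 1) = 9 / 1.5 = 6 dB.
Threshold = output − output overshoot = 8.5 − 6 = 2.5 dBu.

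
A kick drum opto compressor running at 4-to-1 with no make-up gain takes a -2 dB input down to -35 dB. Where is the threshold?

Input is 44 dB above T (since output overshoot × R = input overshoot: (-35 − T)·4 = -2 − T gives T = -46 dB).
Check: -46 + (-2 − (-46))/4 = -46 + 11 = -35 dB. ✓

-46 dB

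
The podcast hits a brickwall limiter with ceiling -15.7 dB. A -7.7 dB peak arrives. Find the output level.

The limiter clamps the peak to its -15.7 dB ceiling.

-15.7 dB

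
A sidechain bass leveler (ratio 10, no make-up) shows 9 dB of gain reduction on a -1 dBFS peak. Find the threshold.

Input is 10 dB above T (since output overshoot × R = input overshoot: (-10 − T)·10 = -1 − T gives T = -11 dBFS).
Check: -11 + (-1 − (-11))/10 = -11 + 1 = -10 dBFS. ✓

-11 dBFS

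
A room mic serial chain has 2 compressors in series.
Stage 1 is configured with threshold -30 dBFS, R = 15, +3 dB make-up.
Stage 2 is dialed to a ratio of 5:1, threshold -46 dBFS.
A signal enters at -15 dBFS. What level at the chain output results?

-42 dBFS

Stage 1: overshoot 15 dB → 15/15 = 1 dB → -29 dBFS; +3 dB make-up → -26 dBFS.
Stage 2: 20 dB above -46 dBFS, reduced 5:1 to 4 dB above → -42 dBFS.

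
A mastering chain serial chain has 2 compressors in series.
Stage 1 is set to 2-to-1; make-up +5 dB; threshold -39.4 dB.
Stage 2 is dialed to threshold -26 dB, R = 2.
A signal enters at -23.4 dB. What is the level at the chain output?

-26.4 dB

Stage 1: overshoot 16 dB → 16/2 = 8 dB → -31.4 dB; +5 dB make-up → -26.4 dB.
Stage 2: below threshold (-26.4 ≤ -26); passes unchanged; output -26.4 dB.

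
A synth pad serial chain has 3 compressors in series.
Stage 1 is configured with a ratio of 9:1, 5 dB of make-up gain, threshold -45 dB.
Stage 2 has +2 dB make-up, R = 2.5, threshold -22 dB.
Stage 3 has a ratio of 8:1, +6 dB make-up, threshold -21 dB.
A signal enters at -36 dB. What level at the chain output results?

-31 dB

Stage 1: overshoot 9 dB → 9/9 = 1 dB → -44 dB; +5 dB make-up → -39 dB.
Stage 2: -39 dB ≤ -22 dB, so stage 2 doesn't engage; make-up brings it to -37 dB.
Stage 3: -37 dB ≤ -21 dB, so stage 3 doesn't engage; make-up brings it to -31 dB.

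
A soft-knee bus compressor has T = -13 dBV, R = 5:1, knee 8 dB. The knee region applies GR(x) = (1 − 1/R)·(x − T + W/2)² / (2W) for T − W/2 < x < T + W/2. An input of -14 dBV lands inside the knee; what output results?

-14.45 dBV

x − T + W/2 = -14 − (-13) + 4 = 3.
GR = (1 − 1/5) × 3² / 16 = 0.8 × 9 / 16 = 0.45 dB.
Output = -14 − 0.45 = -14.45 dBV.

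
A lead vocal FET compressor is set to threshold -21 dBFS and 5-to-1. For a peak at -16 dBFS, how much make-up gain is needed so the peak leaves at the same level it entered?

4 dB

Without make-up, output = threshold + overshoot/5 = -21 + 1 = -20 dBFS.
Gap to target: 4 dB.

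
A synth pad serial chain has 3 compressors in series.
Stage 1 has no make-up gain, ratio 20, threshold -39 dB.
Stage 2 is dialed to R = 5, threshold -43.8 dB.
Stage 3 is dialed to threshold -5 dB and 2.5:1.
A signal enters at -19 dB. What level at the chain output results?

Stage 1: -19 dB is 20 dB over -39 dB; at 20:1 that becomes 1 dB over, giving -38 dB.
Stage 2: -38 dB is 5.8 dB over -43.8 dB; at 5:1 that becomes 1.16 dB over, giving -42.64 dB.
Stage 3: -42.64 dB ≤ -5 dB, so stage 3 doesn't engage; output -42.64 dB.

-42.64 dB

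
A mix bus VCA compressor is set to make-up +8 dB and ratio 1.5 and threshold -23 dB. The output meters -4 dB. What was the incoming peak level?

Stripping the +8 dB make-up gives -12 dB at the gain stage.
That's 11 dB above the -23 dB threshold.
Before 1.5:1 compression the overshoot was 11 × 1.5 = 16.5 dB, so input = -23 + 16.5 = -6.5 dB.

-6.5 dB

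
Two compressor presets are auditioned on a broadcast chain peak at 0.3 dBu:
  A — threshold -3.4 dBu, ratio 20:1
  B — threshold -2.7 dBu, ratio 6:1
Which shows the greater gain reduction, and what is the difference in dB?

A, by 1.015 dB

A: 3.7 dB over, compressed to 0.185 dB over, so 3.515 dB of GR.
B: 3 dB over, compressed to 0.5 dB over, so 2.5 dB of GR.
Difference: 1.015 dB in favour of A.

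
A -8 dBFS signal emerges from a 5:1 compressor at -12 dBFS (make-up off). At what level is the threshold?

Gain reduction = -8 − (-12) = 4 dB; output overshoot = GR / (R − 1) = 4 / 4 = 1 dB.
Threshold = output − output overshoot = -12 − 1 = -13 dBFS.

-13 dBFS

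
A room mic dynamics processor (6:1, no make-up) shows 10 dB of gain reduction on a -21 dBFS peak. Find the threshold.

Input is 12 dB above T (since output overshoot × R = input overshoot: (-31 − T)·6 = -21 − T gives T = -33 dBFS).
Check: -33 + (-21 − (-33))/6 = -33 + 2 = -31 dBFS. ✓

-33 dBFS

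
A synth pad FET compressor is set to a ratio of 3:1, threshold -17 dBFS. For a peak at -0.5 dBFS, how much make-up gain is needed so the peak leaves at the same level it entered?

The peak compresses to -17 + 16.5/3 = -11.5 dBFS.
To reach -0.5 dBFS requires -0.5 − (-11.5) = 11 dB of make-up.

11 dB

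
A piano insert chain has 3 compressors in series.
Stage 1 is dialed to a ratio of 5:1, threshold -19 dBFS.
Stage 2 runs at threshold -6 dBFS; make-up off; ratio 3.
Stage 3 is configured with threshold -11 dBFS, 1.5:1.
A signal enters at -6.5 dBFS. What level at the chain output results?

Stage 1: -6.5 dBFS is 12.5 dB over -19 dBFS; at 5:1 that becomes 2.5 dB over, giving -16.5 dBFS.
Stage 2: -16.5 dBFS is at or below the -6 dBFS threshold — no compression; output -16.5 dBFS.
Stage 3: -16.5 dBFS ≤ -11 dBFS, so stage 3 doesn't engage; output -16.5 dBFS.

-16.5 dBFS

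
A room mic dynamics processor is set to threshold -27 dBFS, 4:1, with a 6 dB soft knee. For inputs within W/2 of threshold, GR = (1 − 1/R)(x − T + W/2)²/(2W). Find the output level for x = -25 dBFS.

-26.5625 dBFS

x − T + W/2 = -25 − (-27) + 3 = 5.
GR = (1 − 1/4) × 5² / 12 = 0.75 × 25 / 12 = 1.5625 dB.
Output = -25 − 1.5625 = -26.5625 dBFS.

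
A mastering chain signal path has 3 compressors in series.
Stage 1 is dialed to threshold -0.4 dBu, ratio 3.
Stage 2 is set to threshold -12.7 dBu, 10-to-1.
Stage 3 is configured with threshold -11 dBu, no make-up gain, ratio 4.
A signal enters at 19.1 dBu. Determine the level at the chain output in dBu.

-10.955 dBu

Stage 1: 19.5 dB above -0.4 dBu, reduced 3:1 to 6.5 dB above → 6.1 dBu.
Stage 2: 6.1 dBu is 18.8 dB over -12.7 dBu; at 10:1 that becomes 1.88 dB over, giving -10.82 dBu.
Stage 3: overshoot 0.18 dB → 0.18/4 = 0.045 dB → -10.955 dBu.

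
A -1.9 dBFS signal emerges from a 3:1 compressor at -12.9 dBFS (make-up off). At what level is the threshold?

-18.4 dBFS

Input is 16.5 dB above T (since output overshoot × R = input overshoot: (-12.9 − T)·3 = -1.9 − T gives T = -18.4 dBFS).
Check: -18.4 + (-1.9 − (-18.4))/3 = -18.4 + 5.5 = -12.9 dBFS. ✓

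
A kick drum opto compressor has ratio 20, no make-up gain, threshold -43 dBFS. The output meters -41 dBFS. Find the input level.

-3 dBFS

That's 2 dB above the -43 dBFS threshold.
Input overshoot = R × output overshoot = 40 dB → input = -43 + 40 = -3 dBFS.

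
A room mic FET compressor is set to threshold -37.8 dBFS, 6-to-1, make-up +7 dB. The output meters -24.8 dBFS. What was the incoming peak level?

Stripping the +7 dB make-up gives -31.8 dBFS at the gain stage.
That's 6 dB above the -37.8 dBFS threshold.
Before 6:1 compression the overshoot was 6 × 6 = 36 dB, so input = -37.8 + 36 = -1.8 dBFS.

-1.8 dBFS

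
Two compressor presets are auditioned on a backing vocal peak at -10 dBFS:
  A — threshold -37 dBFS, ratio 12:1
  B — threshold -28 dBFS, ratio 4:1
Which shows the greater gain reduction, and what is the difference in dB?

A, by 11.25 dB

A: 27 dB over, compressed to 2.25 dB over, so 24.75 dB of GR.
B: 18 dB over, compressed to 4.5 dB over, so 13.5 dB of GR.
Difference: 11.25 dB in favour of A.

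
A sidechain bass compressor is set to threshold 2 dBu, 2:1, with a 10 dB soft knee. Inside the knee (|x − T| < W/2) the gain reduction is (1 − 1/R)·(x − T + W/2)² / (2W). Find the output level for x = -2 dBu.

-2.025 dBu

x − T + W/2 = -2 − 2 + 5 = 1.
GR = (1 − 1/2) × 1² / 20 = 0.5 × 1 / 20 = 0.025 dB.
Output = -2 − 0.025 = -2.025 dBu.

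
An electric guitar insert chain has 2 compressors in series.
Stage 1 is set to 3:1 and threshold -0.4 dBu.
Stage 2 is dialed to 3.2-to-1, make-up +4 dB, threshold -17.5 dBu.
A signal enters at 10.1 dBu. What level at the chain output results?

Stage 1: 10.5 dB above -0.4 dBu, reduced 3:1 to 3.5 dB above → 3.1 dBu.
Stage 2: 3.1 dBu is 20.6 dB over -17.5 dBu; at 3.2:1 that becomes 6.4375 dB over, giving -11.0625 dBu; +4 dB make-up → -7.0625 dBu.

-7.0625 dBu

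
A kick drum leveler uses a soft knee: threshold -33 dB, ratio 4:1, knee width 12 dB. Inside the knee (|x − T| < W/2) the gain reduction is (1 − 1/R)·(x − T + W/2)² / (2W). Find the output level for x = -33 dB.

x − T + W/2 = -33 − (-33) + 6 = 6.
GR = (1 − 1/4) × 6² / 24 = 0.75 × 36 / 24 = 1.125 dB.
Output = -33 − 1.125 = -34.125 dB.

-34.125 dB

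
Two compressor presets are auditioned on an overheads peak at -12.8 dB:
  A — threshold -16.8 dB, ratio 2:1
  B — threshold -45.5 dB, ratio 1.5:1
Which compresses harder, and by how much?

B, by 8.9 dB

A: GR = 4 − 4/2 = 2 dB.
B: GR = 32.7 − 32.7/1.5 = 10.9 dB.
B applies 8.9 dB more gain reduction.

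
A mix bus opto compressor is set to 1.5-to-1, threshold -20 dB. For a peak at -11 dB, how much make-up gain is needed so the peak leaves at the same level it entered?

3 dB

Without make-up, output = threshold + overshoot/1.5 = -20 + 6 = -14 dB.
Gap to target: 3 dB.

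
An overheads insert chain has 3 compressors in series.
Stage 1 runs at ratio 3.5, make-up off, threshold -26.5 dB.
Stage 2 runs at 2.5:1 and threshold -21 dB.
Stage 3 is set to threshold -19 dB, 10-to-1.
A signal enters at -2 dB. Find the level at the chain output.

Stage 1: 24.5 dB above -26.5 dB, reduced 3.5:1 to 7 dB above → -19.5 dB.
Stage 2: 1.5 dB above -21 dB, reduced 2.5:1 to 0.6 dB above → -20.4 dB.
Stage 3: -20.4 dB ≤ -19 dB, so stage 3 doesn't engage; output -20.4 dB.

-20.4 dB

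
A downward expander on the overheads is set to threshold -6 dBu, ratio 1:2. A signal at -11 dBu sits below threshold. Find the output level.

The input is 5 dB below the -6 dBu threshold.
A 1:2 expander multiplies undershoot by 2: 5 × 2 = 10 dB below threshold.
Output = -6 − 10 = -16 dBu.

-16 dBu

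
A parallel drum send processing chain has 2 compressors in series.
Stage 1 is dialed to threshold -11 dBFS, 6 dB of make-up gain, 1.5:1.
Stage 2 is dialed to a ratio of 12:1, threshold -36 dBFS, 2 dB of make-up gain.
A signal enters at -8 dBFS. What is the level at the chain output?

-31.25 dBFS

Stage 1: overshoot 3 dB → 3/1.5 = 2 dB → -9 dBFS; +6 dB make-up → -3 dBFS.
Stage 2: -3 dBFS is 33 dB over -36 dBFS; at 12:1 that becomes 2.75 dB over, giving -33.25 dBFS; +2 dB make-up → -31.25 dBFS.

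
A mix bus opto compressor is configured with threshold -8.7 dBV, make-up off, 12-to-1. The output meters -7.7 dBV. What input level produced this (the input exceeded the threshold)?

3.3 dBV

That's 1 dB above the -8.7 dBV threshold.
Input overshoot = R × output overshoot = 12 dB → input = -8.7 + 12 = 3.3 dBV.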